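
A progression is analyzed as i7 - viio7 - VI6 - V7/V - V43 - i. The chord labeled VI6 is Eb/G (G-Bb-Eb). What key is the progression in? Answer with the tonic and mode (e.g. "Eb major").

The anchor chord is a major triad on Eb, labeled VI6.
If Eb is scale degree 6 and the mode makes that degree carry a major triad, the tonic is G and the mode is minor.

G minor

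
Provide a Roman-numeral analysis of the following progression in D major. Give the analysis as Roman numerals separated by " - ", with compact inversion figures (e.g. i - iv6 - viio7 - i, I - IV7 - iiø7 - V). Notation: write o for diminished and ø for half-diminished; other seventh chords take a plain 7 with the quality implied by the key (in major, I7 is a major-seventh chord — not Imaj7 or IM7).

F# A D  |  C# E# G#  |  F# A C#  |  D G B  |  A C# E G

I6 - V/iii - iii - IV64 - V7

F#-A-D: root D is the tonic; major triad there is I6.
C#-E#-G# is the secondary dominant of iii (major triad on C#): V/iii.
F#-A-C# has root F#, degree 3 in D major, so iii.
D-G-B: major triad on G = scale degree 4 → IV64.
A-C#-E-G: root A is the dominant; dominant seventh chord there is V7.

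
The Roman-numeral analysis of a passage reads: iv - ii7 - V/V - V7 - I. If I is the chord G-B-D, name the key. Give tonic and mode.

The chord G is a major triad rooted on G; its label is I.
If G is scale degree 1 and the mode makes that degree carry a major triad, the tonic is G and the mode is major.

G major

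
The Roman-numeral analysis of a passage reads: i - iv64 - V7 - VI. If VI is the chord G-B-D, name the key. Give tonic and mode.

B minor

The chord G is a major triad rooted on G; its label is VI.
VI on G implies G is the submediant; that puts the tonic at B, and the uppercase numeral fits minor mode.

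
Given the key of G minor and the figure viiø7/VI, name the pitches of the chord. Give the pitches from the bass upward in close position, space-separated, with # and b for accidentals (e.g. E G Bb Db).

D F Ab C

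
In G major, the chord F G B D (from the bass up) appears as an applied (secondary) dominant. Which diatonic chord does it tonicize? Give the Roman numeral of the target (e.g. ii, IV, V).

The chord is a dominant seventh chord on G.
A dominant resolves down a perfect fifth: G → C. In G major, C is scale degree 4, i.e. IV.

IV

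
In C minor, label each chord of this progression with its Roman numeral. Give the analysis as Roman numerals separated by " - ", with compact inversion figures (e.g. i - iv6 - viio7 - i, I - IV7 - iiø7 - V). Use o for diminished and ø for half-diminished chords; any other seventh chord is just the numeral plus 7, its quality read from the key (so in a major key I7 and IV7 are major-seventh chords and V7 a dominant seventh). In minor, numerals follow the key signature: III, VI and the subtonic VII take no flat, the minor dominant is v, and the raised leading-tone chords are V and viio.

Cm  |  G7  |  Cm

Cm: root C is the tonic; minor triad there is i.
G7: root G is the dominant; dominant seventh chord there is V7.
Cm: minor triad on C = scale degree 1 → i.

i - V7 - i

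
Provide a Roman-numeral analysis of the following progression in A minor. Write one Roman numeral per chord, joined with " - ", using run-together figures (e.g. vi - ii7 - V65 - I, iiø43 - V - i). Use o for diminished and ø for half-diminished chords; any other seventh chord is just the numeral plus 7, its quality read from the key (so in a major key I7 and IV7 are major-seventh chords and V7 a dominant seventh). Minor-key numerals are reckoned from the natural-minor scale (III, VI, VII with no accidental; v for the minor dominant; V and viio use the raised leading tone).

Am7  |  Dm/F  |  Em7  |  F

Am7: root A is the tonic; minor seventh chord there is i7.
Dm/F: root D is the subdominant; minor triad there is iv6.
Em7: root E is the dominant; minor seventh chord there is v7.
F has root F, degree 6 in A minor, so VI.

i7 - iv6 - v7 - VI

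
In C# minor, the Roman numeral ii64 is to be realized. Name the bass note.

A#

ii in C# minor has root D#; the chord is D#-F#-A#.
The figure 64 means second inversion — the fifth is in the bass.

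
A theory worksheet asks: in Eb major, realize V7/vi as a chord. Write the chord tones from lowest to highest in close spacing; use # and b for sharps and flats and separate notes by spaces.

The slash means an applied dominant: we want the dominant of vi. In Eb major, vi is C minor, and its dominant is built on G.
Building a dominant seventh chord on G gives G-B-D-F.

G B D F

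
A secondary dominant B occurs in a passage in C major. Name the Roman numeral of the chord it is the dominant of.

iii

The chord is a major triad on B.
A dominant resolves down a perfect fifth: B → E. In C major, E is scale degree 3, i.e. iii.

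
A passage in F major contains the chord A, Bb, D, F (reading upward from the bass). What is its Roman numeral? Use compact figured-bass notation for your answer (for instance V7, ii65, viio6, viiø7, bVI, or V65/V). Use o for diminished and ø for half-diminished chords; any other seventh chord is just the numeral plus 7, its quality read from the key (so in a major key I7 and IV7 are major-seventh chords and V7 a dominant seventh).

The pitches Bb-D-F-A form a major seventh chord rooted on Bb.
In F major, Bb is the subdominant; the diatonic major seventh chord there is IV7.
With A in the bass the chord is in third inversion, so the figured bass is 42.

IV42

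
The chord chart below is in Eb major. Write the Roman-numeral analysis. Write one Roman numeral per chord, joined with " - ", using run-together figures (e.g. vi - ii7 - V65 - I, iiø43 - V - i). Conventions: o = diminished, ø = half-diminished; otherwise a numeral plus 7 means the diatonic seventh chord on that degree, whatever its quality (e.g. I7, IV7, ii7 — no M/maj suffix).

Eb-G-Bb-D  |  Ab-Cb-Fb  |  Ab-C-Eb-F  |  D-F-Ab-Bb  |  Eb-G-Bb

I7 - bII6 - ii65 - V65 - I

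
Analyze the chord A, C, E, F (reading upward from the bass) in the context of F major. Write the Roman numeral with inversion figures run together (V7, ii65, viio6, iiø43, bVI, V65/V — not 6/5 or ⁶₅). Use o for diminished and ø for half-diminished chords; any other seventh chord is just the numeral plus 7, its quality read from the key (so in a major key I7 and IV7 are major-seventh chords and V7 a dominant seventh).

I65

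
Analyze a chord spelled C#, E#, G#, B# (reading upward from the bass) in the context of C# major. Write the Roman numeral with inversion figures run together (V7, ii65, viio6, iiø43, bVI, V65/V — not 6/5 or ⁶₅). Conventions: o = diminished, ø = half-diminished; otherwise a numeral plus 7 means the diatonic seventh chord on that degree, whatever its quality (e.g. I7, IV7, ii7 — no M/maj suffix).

I7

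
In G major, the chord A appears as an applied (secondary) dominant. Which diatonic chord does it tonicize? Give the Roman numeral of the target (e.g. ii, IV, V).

V

The chord is a major triad on A.
A dominant resolves down a perfect fifth: A → D. In G major, D is scale degree 5, i.e. V.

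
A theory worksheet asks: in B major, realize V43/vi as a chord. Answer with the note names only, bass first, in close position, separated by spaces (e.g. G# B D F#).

The slash means an applied dominant: we want the dominant of vi. In B major, vi is G# minor, and its dominant is built on D#.
Building a dominant seventh chord on D# gives D#-F##-A#-C#.
With the 43 figure the chord is in second inversion; from the bass A# upward in close position it reads A#-C#-D#-F##.

A# C# D# F##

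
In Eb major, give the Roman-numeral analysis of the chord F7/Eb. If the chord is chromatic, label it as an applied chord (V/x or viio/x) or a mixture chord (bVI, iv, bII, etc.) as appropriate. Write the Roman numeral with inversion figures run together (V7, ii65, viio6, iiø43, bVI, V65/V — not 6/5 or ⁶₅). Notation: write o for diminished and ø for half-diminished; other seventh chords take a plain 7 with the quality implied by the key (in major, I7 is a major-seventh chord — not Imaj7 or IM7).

V42/V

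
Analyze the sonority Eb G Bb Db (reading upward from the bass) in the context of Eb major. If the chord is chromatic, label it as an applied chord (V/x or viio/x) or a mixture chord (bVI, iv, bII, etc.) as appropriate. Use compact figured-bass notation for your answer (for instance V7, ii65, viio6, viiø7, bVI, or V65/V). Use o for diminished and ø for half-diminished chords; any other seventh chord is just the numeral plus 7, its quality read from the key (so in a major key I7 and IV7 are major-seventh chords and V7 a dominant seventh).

V7/IV

Stacked in thirds the chord is Eb-G-Bb-Db: a dominant seventh chord on Eb.
Eb is not a diatonic chord root with this quality in Eb major, but it lies a perfect fifth above Ab (IV), so the chord functions as an applied dominant of IV.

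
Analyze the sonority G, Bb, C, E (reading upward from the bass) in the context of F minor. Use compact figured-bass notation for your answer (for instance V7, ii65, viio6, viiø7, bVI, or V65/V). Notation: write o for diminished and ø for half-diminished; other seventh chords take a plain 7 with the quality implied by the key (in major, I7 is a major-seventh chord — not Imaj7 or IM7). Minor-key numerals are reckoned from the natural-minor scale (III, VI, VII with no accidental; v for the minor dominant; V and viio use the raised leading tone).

The pitches C-E-G-Bb form a dominant seventh chord rooted on C.
C is scale degree 5 in F minor, and a dominant seventh chord on that degree is written V7.
With G in the bass the chord is in second inversion, so the figured bass is 43.

V43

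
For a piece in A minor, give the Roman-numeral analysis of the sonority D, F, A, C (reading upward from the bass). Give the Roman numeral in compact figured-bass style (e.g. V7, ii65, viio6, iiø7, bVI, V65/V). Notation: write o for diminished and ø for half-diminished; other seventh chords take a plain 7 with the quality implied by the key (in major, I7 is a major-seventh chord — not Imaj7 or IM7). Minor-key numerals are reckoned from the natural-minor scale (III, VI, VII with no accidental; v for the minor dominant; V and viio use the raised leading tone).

The pitches D-F-A-C form a minor seventh chord rooted on D.
In A minor, D is the subdominant; the diatonic minor seventh chord there is iv7.

iv7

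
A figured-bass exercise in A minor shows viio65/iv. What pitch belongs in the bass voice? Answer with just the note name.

The applied chord viio65/iv is rooted on C#: C#-E-G-Bb.
The figure 65 means first inversion — the third is in the bass.

E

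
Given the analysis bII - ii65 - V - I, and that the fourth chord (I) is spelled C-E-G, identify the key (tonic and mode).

C major

The chord C is a major triad rooted on C; its label is I.
If C is scale degree 1 and the mode makes that degree carry a major triad, the tonic is C and the mode is major.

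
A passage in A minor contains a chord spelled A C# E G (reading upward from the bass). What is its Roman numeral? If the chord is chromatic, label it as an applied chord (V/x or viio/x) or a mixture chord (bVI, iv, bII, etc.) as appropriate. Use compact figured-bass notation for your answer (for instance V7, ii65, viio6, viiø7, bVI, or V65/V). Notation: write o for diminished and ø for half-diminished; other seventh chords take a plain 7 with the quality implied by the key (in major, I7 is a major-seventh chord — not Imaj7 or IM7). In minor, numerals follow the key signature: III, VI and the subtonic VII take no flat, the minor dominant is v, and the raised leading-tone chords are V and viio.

V7/iv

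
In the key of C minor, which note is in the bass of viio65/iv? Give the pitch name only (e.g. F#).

G

The applied chord viio65/iv is rooted on E: E-G-Bb-Db.
The figure 65 means first inversion — the third is in the bass.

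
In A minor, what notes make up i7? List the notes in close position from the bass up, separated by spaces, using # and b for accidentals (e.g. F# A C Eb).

In A minor, scale degree 1 is A, and the diatonic chord built there is a minor seventh chord.
Stacking thirds from A gives A-C-E-G.

A C E G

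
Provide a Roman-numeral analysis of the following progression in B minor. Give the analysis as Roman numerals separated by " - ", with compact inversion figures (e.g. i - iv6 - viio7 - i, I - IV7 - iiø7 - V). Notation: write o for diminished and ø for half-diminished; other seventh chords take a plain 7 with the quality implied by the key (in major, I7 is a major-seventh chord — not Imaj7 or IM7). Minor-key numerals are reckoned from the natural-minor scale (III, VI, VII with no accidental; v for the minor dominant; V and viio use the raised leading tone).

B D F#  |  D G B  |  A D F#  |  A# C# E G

B-D-F#: root B is the tonic; minor triad there is i.
D-G-B has root G, degree 6 in B minor, so VI64.
A-D-F# has root D, degree 3 in B minor, so III64.
A#-C#-E-G: root A# is the leading tone; fully diminished seventh chord there is viio7.

i - VI64 - III64 - viio7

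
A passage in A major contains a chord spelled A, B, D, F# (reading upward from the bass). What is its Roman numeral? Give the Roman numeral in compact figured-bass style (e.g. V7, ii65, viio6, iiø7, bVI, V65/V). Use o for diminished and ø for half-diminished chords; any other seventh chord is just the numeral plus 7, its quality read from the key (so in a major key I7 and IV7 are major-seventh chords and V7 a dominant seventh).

ii42

The pitches B-D-F#-A form a minor seventh chord rooted on B.
In A major, B is the supertonic; the diatonic minor seventh chord there is ii7.
With A in the bass the chord is in third inversion, so the figured bass is 42.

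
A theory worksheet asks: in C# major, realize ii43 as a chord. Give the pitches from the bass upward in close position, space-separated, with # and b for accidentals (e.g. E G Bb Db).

A# C# D# F#

In C# major, the supertonic is D#, and the diatonic chord built there is a minor seventh chord.
That chord is spelled D#-F#-A#-C#.
The figured bass 43 indicates second inversion, placing the fifth (A#) in the bass: A#-C#-D#-F#.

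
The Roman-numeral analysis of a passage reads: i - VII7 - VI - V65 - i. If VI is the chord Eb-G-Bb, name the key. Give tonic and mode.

The chord Eb is a major triad rooted on Eb; its label is VI.
VI on Eb implies Eb is the submediant; that puts the tonic at G, and the uppercase numeral fits minor mode.

G minor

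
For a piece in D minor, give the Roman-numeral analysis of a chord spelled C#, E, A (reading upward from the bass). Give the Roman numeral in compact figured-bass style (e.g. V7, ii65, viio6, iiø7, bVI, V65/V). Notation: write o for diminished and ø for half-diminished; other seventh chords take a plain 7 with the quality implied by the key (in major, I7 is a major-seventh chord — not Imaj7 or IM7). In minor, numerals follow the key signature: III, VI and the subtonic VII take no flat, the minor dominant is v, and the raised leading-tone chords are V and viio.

The pitches A-C#-E form a major triad rooted on A.
In D minor, A is the dominant; the diatonic major triad there is V.
With C# in the bass the chord is in first inversion, so the figured bass is 6.

V6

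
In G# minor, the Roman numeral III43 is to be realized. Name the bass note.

III in G# minor has root B; the chord is B-D#-F#-A#.
The figure 43 means second inversion — the fifth is in the bass.

F#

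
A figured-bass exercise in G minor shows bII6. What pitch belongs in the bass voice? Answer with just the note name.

bII in G minor has root Ab; the chord is Ab-C-Eb.
The figure 6 means first inversion — the third is in the bass.

C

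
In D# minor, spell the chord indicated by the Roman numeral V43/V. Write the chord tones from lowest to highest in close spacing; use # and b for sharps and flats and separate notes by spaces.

B# D# E# G##

The slash means an applied dominant: we want the dominant of V. In D# minor, V is A# major, and its dominant is built on E#.
Building a dominant seventh chord on E# gives E#-G##-B#-D#.
The figured bass 43 indicates second inversion, placing the fifth (B#) in the bass: B#-D#-E#-G##.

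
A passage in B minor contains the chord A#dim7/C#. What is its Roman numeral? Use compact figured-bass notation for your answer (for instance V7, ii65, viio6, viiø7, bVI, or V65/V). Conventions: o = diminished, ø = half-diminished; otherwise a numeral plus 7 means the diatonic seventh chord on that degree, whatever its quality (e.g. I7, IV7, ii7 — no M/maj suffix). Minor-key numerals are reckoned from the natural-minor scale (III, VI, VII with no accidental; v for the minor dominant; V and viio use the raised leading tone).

The pitches A#-C#-E-G form a fully diminished seventh chord rooted on A#.
A# is scale degree 7 in B minor, and a fully diminished seventh chord on that degree is written viio7.
With C# in the bass the chord is in first inversion, so the figured bass is 65.

viio65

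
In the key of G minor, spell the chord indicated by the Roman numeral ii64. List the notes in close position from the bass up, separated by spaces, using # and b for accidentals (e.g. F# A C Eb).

E A C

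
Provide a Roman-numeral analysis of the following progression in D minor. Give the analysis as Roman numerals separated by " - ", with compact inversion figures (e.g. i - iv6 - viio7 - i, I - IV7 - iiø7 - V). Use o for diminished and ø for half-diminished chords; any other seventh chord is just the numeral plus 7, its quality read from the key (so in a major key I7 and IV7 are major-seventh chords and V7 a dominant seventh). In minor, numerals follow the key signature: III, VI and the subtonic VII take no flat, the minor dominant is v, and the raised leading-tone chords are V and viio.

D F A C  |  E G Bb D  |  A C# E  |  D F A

i7 - iiø7 - V - i

D-F-A-C has root D, degree 1 in D minor, so i7.
E-G-Bb-D: root E is the supertonic; half-diminished seventh chord there is iiø7.
A-C#-E: major triad on A = scale degree 5 → V.
D-F-A: minor triad on D = scale degree 1 → i.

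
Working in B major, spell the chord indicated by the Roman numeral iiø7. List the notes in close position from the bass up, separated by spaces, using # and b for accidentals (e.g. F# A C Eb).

C# E G B

iiø7 is the half-diminished supertonic seventh, borrowed from the parallel minor. In B major that root is C#.
So the chord is C#-E-G-B, a half-diminished seventh chord.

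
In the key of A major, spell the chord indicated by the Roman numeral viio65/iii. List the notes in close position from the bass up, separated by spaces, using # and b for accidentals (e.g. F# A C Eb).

The slash marks an applied leading-tone chord: viio of iii. In A major, iii is C#, so the leading tone to it is B#, a half step below.
Building a fully diminished seventh chord on B# gives B#-D#-F#-A.
The figured bass 65 indicates first inversion, placing the third (D#) in the bass: D#-F#-A-B#.

D# F# A B#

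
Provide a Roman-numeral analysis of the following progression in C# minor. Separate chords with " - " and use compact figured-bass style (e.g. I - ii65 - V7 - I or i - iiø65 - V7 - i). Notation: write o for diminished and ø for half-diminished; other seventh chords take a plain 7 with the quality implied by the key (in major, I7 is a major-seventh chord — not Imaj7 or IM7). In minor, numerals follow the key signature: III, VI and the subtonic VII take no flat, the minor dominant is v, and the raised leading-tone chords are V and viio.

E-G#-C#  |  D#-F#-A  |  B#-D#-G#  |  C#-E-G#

i6 - iio - V6 - i

E-G#-C#: minor triad on C# = scale degree 1 → i6.
D#-F#-A has root D#, degree 2 in C# minor, so iio.
B#-D#-G# has root G#, degree 5 in C# minor, so V6.
C#-E-G#: minor triad on C# = scale degree 1 → i.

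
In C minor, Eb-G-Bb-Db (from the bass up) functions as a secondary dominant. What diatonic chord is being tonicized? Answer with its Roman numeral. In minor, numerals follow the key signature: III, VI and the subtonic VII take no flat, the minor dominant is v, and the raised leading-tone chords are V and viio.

VI

The chord is a dominant seventh chord on Eb.
A dominant resolves down a perfect fifth: Eb → Ab. In C minor, Ab is scale degree 6, i.e. VI.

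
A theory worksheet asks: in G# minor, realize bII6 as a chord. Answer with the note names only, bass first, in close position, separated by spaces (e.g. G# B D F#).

C# E A

Scale degree 2 in G# minor is A#; lowering it a half step gives A. bII6 is the Neapolitan sixth — a major triad on the lowered second degree, here in its customary first inversion.
So the chord is A-C#-E.
The figured bass 6 indicates first inversion, placing the third (C#) in the bass: C#-E-A.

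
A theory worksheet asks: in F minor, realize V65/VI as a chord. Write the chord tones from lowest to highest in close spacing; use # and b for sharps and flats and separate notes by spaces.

C Eb Gb Ab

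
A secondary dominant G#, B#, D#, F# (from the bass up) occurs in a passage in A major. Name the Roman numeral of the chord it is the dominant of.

iii

The chord is a dominant seventh chord on G#.
A dominant resolves down a perfect fifth: G# → C#. In A major, C# is scale degree 3, i.e. iii.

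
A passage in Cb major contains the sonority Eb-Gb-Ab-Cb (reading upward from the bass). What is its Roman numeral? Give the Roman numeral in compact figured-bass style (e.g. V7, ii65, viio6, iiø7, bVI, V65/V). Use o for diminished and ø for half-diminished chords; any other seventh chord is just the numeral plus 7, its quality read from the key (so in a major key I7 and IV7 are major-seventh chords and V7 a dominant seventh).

The pitches Ab-Cb-Eb-Gb form a minor seventh chord rooted on Ab.
In Cb major, Ab is the submediant; the diatonic minor seventh chord there is vi7.
With Eb in the bass the chord is in second inversion, so the figured bass is 43.

vi43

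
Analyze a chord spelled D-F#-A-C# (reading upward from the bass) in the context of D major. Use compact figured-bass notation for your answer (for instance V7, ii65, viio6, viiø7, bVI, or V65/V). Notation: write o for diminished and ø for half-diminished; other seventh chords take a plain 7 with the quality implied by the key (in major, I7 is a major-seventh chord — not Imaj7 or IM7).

Stacked in thirds the chord is D-F#-A-C#: a major seventh chord on D.
D is scale degree 1 in D major, and a major seventh chord on that degree is written I7.

I7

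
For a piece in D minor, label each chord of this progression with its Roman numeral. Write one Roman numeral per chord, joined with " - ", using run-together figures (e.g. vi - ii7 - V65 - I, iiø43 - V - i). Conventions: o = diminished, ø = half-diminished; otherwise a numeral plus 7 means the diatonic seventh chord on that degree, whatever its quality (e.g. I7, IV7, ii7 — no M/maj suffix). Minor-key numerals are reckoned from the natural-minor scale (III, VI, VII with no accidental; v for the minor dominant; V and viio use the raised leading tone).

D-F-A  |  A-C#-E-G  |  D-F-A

D-F-A: root D is the tonic; minor triad there is i.
A-C#-E-G: root A is the dominant; dominant seventh chord there is V7.
D-F-A has root D, degree 1 in D minor, so i.

i - V7 - i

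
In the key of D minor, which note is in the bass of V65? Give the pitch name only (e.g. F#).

C#

V in D minor has root A; the chord is A-C#-E-G.
The figure 65 means first inversion — the third is in the bass.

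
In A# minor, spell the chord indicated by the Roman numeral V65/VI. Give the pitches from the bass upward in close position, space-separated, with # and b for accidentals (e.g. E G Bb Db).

The slash means an applied dominant: we want the dominant of VI. In A# minor, VI is F# major, and its dominant is built on C#.
Building a dominant seventh chord on C# gives C#-E#-G#-B.
With the 65 figure the chord is in first inversion; from the bass E# upward in close position it reads E#-G#-B-C#.

E# G# B C#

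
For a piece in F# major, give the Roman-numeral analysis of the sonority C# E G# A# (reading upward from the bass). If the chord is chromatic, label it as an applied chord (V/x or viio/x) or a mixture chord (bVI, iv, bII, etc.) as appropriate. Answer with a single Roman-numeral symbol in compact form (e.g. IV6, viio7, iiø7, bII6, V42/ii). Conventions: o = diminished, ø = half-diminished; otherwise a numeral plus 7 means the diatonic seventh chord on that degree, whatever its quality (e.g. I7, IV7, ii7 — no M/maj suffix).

viiø65/IV

Stacked in thirds the chord is A#-C#-E-G#: a half-diminished seventh chord on A#.
A# sits a half step below B (IV in F# major); a diminished chord there is the applied leading-tone chord of IV.
With C# in the bass the chord is in first inversion, so the figured bass is 65.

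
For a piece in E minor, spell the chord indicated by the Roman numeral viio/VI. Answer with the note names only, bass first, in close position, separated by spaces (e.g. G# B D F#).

viio/VI is a secondary leading-tone chord. The target VI is C in E minor; the applied chord is rooted a semitone below, on B.
Building a diminished triad on B gives B-D-F.

B D F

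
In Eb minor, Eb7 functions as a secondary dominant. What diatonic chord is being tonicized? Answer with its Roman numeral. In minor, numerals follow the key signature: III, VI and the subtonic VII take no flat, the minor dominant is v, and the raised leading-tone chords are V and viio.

iv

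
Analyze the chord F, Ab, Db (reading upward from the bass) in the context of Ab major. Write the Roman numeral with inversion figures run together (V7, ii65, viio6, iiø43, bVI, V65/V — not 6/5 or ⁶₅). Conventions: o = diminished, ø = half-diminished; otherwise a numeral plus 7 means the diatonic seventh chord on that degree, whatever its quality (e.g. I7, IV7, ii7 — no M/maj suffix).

IV6

The pitches Db-F-Ab form a major triad rooted on Db.
Db is scale degree 4 in Ab major, and a major triad on that degree is written IV.
With F in the bass the chord is in first inversion, so the figured bass is 6.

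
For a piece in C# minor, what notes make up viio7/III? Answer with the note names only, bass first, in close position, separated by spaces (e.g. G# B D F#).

viio7/III is a secondary leading-tone chord. The target III is E in C# minor; the applied chord is rooted a semitone below, on D#.
Building a fully diminished seventh chord on D# gives D#-F#-A-C.

D# F# A C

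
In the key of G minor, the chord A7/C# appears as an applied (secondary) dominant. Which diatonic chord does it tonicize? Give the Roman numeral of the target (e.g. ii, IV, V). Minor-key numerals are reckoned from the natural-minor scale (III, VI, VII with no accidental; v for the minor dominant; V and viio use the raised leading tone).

V

The chord is a dominant seventh chord on A.
A dominant resolves down a perfect fifth: A → D. In G minor, D is scale degree 5, i.e. V.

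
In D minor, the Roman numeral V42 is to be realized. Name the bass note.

G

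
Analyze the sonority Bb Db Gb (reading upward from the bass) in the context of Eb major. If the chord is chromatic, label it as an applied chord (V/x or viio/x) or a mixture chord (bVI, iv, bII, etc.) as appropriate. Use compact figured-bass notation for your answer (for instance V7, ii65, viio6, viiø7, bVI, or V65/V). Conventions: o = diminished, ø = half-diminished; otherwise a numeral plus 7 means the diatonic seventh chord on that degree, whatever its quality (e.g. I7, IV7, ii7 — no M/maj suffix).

bIII6

The pitches Gb-Bb-Db form a major triad rooted on Gb.
Gb is the lowered third degree of Eb major (diatonic 3 would be G). This is a major triad on the lowered third degree, borrowed from the parallel minor.
With Bb in the bass the chord is in first inversion, so the figured bass is 6.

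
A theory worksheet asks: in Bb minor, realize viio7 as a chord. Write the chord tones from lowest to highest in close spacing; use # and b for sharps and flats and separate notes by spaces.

A C Eb Gb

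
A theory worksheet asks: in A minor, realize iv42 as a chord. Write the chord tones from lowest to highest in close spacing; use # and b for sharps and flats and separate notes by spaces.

C D F A

In A minor, scale degree 4 is D, and the diatonic chord built there is a minor seventh chord.
That chord is spelled D-F-A-C.
With the 42 figure the chord is in third inversion; from the bass C upward in close position it reads C-D-F-A.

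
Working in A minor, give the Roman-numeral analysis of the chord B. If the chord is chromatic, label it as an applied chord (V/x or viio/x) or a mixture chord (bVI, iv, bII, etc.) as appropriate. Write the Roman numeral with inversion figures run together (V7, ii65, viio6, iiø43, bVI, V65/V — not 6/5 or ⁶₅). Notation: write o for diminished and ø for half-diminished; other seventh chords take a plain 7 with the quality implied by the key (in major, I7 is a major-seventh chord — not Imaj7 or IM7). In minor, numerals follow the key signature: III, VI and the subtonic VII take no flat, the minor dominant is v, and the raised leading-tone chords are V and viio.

V/V

The pitches B-D#-F# form a major triad rooted on B.
B is not a diatonic chord root with this quality in A minor, but it lies a perfect fifth above E (V), so the chord functions as an applied dominant of V.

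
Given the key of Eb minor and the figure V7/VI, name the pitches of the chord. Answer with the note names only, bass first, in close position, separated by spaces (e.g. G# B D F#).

The slash means an applied dominant: we want the dominant of VI. In Eb minor, VI is Cb major, and its dominant is built on Gb.
Building a dominant seventh chord on Gb gives Gb-Bb-Db-Fb.

Gb Bb Db Fb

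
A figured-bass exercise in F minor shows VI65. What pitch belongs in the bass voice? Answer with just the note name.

F

VI in F minor has root Db; the chord is Db-F-Ab-C.
The figure 65 means first inversion — the third is in the bass.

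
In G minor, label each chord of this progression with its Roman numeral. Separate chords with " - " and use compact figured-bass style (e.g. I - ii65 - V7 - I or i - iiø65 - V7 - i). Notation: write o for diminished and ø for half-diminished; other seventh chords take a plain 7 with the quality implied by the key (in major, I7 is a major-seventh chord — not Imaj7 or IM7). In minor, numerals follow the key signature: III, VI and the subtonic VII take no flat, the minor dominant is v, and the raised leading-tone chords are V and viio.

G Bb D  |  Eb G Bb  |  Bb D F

G-Bb-D has root G, degree 1 in G minor, so i.
Eb-G-Bb: root Eb is the submediant; major triad there is VI.
Bb-D-F: major triad on Bb = scale degree 3 → III.

i - VI - III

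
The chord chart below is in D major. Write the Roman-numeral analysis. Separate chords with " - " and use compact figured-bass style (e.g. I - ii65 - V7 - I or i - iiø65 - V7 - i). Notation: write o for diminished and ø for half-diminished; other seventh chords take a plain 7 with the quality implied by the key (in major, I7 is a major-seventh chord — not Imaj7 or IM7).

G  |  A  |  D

IV - V - I

G: root G is the subdominant; major triad there is IV.
A: major triad on A = scale degree 5 → V.
D: root D is the tonic; major triad there is I.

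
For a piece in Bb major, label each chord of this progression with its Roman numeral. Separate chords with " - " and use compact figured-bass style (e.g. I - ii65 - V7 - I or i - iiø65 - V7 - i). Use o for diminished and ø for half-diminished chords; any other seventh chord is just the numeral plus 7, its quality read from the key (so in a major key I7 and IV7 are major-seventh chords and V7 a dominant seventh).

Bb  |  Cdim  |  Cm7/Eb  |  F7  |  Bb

I - iio - ii65 - V7 - I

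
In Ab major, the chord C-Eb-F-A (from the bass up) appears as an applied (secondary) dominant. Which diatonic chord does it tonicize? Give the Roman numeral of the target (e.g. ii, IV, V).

ii

The chord is a dominant seventh chord on F.
A dominant resolves down a perfect fifth: F → Bb. In Ab major, Bb is scale degree 2, i.e. ii.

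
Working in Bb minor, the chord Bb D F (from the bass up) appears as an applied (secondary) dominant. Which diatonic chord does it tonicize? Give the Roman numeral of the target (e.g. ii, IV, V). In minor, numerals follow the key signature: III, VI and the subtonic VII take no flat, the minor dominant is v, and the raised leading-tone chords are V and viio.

iv

The chord is a major triad on Bb.
A dominant resolves down a perfect fifth: Bb → Eb. In Bb minor, Eb is scale degree 4, i.e. iv.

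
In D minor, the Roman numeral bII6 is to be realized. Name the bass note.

G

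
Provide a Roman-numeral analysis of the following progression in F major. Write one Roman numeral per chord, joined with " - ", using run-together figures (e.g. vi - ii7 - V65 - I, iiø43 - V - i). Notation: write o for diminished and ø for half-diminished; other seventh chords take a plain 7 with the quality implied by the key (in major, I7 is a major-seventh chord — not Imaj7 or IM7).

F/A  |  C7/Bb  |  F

I6 - V42 - I

F/A: root F is the tonic; major triad there is I6.
C7/Bb has root C, degree 5 in F major, so V42.
F: major triad on F = scale degree 1 → I.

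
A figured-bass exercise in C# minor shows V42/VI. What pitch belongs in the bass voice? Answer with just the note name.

The applied chord V42/VI is rooted on E: E-G#-B-D.
The figure 42 means third inversion — the seventh is in the bass.

D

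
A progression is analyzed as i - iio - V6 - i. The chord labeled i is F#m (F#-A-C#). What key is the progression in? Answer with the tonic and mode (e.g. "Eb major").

i is given as F#-A-C# — a minor triad with root F#.
If F# is scale degree 1 and the mode makes that degree carry a minor triad, the tonic is F# and the mode is minor.

F# minor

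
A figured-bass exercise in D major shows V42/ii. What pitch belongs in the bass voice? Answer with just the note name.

A

The applied chord V42/ii is rooted on B: B-D#-F#-A.
The figure 42 means third inversion — the seventh is in the bass.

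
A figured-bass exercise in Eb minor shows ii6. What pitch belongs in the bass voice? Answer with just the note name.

ii in Eb minor has root F; the chord is F-Ab-C.
The figure 6 means first inversion — the third is in the bass.

Ab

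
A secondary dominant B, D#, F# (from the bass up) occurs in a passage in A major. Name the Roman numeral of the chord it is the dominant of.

The chord is a major triad on B.
A dominant resolves down a perfect fifth: B → E. In A major, E is scale degree 5, i.e. V.

V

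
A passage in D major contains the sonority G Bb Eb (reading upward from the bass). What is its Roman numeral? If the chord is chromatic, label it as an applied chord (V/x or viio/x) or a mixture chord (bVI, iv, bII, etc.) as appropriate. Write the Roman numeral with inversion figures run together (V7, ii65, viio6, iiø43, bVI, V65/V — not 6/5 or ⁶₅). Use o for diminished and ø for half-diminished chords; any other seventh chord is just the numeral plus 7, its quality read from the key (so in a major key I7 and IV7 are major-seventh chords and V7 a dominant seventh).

Stacked in thirds the chord is Eb-G-Bb: a major triad on Eb.
Eb is the lowered second degree of D major (diatonic 2 would be E). This is the Neapolitan sixth — a major triad on the lowered second degree, here in its customary first inversion.
With G in the bass the chord is in first inversion, so the figured bass is 6.

bII6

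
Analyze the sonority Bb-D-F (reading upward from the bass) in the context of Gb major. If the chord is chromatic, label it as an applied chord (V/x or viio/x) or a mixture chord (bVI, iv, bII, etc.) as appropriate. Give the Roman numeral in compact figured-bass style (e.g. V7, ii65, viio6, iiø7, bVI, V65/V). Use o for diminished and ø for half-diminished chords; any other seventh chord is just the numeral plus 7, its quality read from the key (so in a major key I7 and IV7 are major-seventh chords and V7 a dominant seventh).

V/vi

The pitches Bb-D-F form a major triad rooted on Bb.
Bb is not a diatonic chord root with this quality in Gb major, but it lies a perfect fifth above Eb (vi), so the chord functions as an applied dominant of vi.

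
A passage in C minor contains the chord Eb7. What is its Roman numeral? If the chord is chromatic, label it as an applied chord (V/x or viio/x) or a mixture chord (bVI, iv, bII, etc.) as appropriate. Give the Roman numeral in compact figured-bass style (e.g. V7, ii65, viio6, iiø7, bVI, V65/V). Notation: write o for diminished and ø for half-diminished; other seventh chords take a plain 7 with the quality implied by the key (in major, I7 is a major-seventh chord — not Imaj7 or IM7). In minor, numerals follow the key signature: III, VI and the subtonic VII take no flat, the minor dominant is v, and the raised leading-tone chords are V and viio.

V7/VI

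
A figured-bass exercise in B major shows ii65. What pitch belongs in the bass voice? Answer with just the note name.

E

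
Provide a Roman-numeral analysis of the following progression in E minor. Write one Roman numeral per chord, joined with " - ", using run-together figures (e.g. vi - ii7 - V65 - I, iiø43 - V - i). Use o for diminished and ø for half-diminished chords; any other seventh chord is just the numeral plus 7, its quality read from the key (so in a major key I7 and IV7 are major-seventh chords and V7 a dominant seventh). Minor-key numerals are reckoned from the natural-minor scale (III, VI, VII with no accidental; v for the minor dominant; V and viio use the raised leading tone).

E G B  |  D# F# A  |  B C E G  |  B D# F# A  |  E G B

i - viio - VI42 - V7 - i

E-G-B: minor triad on E = scale degree 1 → i.
D#-F#-A: diminished triad on D# = scale degree 7 → viio.
B-C-E-G: major seventh chord on C = scale degree 6 → VI42.
B-D#-F#-A: root B is the dominant; dominant seventh chord there is V7.
E-G-B: minor triad on E = scale degree 1 → i.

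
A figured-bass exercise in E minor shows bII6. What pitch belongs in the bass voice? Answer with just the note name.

bII in E minor has root F; the chord is F-A-C.
The figure 6 means first inversion — the third is in the bass.

A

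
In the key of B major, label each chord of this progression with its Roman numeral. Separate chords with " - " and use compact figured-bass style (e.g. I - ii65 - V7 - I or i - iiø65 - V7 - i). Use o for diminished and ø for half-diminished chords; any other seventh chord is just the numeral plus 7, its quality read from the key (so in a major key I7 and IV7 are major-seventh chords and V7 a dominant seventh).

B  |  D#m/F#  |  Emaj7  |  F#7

I - iii6 - IV7 - V7

B has root B, degree 1 in B major, so I.
D#m/F#: minor triad on D# = scale degree 3 → iii6.
Emaj7: major seventh chord on E = scale degree 4 → IV7.
F#7 has root F#, degree 5 in B major, so V7.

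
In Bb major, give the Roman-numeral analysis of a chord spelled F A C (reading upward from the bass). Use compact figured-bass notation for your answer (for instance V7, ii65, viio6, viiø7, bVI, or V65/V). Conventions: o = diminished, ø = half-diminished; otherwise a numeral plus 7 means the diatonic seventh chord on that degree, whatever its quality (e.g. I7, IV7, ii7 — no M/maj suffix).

V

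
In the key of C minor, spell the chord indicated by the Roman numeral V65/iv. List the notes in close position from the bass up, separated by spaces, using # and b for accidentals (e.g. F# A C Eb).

V65/iv is a secondary dominant — the dominant seventh of iv. iv in C minor is F, so the applied chord's root is C, a perfect fifth above.
Building a dominant seventh chord on C gives C-E-G-Bb.
With the 65 figure the chord is in first inversion; from the bass E upward in close position it reads E-G-Bb-C.

E G Bb C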